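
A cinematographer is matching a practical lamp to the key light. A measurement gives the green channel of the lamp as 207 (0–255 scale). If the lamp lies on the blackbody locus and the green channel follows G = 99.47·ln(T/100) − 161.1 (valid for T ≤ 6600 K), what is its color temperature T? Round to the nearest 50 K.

ln t = (207 + 161.1) / 99.47 = 3.7006.
t = e^3.7006 = 40.472.
T = 100·t = 4047 K → 4050 K to the nearest 50 K.

4050 K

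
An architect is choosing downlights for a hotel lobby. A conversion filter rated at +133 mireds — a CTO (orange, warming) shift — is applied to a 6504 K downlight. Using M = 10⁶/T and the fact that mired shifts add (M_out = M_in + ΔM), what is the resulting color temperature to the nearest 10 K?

3490 K

M_in = 10⁶/6504 = 153.75 mireds.
M_out = 153.75 + (+133) = 286.75 mireds.
T_out = 10⁶/286.75 = 3487.3 K → 3490 K.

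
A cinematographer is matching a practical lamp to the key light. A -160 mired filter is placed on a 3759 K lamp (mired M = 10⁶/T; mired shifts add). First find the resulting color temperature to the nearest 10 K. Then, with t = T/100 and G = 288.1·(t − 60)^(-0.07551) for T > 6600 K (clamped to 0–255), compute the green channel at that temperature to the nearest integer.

221

M_in = 10⁶/3759 = 266.03; M_out = 266.03 + (-160) = 106.03.
T_out = 10⁶/106.03 = 9431.5 K → 9430 K; t = 94.3.
G = 288.1·(94.3 − 60)^(-0.07551) = 288.1·34.3^(-0.07551) = 288.1·0.76572 = 220.604.
Rounded: 221.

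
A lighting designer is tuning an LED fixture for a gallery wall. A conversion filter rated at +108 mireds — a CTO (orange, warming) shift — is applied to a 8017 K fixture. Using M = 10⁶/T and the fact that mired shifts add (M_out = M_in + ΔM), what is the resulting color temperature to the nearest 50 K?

4300 K

M_in = 10⁶/8017 = 124.73 mireds.
M_out = 124.73 + (+108) = 232.73 mireds.
T_out = 10⁶/232.73 = 4296.7 K → 4300 K.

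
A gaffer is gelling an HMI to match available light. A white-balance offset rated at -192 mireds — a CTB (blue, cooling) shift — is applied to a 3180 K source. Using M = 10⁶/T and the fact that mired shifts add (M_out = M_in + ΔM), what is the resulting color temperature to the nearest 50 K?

8150 K

M_in = 10⁶/3180 = 314.47 mireds.
M_out = 314.47 + (-192) = 122.47 mireds.
T_out = 10⁶/122.47 = 8165.6 K → 8150 K.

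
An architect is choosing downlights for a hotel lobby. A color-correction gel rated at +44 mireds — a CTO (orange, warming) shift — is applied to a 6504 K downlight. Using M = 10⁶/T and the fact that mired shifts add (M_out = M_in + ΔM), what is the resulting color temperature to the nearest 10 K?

M_in = 10⁶/6504 = 153.75 mireds.
M_out = 153.75 + (+44) = 197.75 mireds.
T_out = 10⁶/197.75 = 5056.9 K → 5060 K.

5060 K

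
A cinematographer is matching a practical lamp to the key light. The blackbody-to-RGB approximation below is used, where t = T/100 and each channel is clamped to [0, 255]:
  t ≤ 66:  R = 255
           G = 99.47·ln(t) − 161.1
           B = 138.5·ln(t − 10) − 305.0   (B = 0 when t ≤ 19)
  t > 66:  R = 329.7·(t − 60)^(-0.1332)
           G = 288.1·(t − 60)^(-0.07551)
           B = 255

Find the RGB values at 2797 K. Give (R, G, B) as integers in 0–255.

t = 2797/100 = 27.97; the t ≤ 66 branch applies.
R = 255 by definition for t ≤ 66.
G = 99.47·ln 27.97 − 161.1 = 99.47·3.3311 − 161.1 = 170.248.
B = 138.5·ln(27.97 − 10) − 305.0 = 138.5·ln 17.97 − 305.0 = 138.5·2.8887 − 305.0 = 95.085.
Rounded: (255, 170, 95).

(255, 170, 95)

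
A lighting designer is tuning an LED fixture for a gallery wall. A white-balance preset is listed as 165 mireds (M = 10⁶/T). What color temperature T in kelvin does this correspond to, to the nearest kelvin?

T = 10⁶ / 165 = 6060.61 K → 6061 K.

6061 K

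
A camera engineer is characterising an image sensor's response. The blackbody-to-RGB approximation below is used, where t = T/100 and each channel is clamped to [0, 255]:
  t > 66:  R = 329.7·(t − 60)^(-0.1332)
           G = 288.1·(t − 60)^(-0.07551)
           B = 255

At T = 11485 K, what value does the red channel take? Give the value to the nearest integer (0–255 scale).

t = 11485/100 = 114.85; the t > 66 branch applies.
R = 329.7·(114.85 − 60)^(-0.1332) = 329.7·54.85^(-0.1332) = 329.7·0.58660 = 193.402.
Rounded: 193.

193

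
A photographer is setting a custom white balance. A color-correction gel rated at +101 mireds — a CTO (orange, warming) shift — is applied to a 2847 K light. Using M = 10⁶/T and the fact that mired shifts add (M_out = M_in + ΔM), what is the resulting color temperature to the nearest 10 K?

M_in = 10⁶/2847 = 351.25 mireds.
M_out = 351.25 + (+101) = 452.25 mireds.
T_out = 10⁶/452.25 = 2211.2 K → 2210 K.

2210 K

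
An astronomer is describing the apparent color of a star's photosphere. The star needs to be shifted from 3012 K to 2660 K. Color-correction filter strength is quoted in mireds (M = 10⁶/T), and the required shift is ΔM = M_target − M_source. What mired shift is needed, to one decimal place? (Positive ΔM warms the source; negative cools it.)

M_source = 10⁶/3012 = 332.005; M_target = 10⁶/2660 = 375.940.
ΔM = 375.940 − 332.005 = 43.935 → +43.9 mireds, a warming shift.

+43.9 mireds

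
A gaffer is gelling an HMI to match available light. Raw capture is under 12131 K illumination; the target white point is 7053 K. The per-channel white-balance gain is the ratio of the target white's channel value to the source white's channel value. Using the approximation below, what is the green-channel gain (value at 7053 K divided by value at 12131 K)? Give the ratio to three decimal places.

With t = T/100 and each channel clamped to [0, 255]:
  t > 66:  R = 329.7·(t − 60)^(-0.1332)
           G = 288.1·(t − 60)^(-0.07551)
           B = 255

1.142

At 12131 K (t = 121.31):
  G = 288.1·(121.31 − 60)^(-0.07551) = 288.1·61.31^(-0.07551) = 288.1·0.73286 = 211.138.
At 7053 K (t = 70.53):
  G = 288.1·(70.53 − 60)^(-0.07551) = 288.1·10.53^(-0.07551) = 288.1·0.83714 = 241.179.
Gain = 241.179 / 211.138 = 1.1423 → 1.142.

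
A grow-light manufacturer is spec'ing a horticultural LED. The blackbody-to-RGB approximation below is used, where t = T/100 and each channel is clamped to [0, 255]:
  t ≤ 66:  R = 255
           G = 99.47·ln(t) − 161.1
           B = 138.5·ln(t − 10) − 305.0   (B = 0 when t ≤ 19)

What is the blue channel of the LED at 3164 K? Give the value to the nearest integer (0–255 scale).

t = 3164/100 = 31.64; the t ≤ 66 branch applies.
B = 138.5·ln(31.64 − 10) − 305.0 = 138.5·ln 21.64 − 305.0 = 138.5·3.0745 − 305.0 = 120.824.
Rounded: 121.

121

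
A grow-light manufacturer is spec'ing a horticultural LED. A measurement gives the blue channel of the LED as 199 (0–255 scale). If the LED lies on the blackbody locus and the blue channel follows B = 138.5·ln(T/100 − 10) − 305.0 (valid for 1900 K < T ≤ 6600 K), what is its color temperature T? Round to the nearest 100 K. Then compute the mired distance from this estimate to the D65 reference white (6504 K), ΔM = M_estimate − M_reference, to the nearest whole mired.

ln(t − 10) = (199 + 305.0) / 138.5 = 3.6390.
t − 10 = e^3.6390 = 38.053, so t = 48.053.
T = 100·t = 4805 K → 4800 K to the nearest 100 K.
M_estimate = 10⁶/4800 = 208.33; M_reference = 10⁶/6504 = 153.75.
ΔM = 208.33 − 153.75 = 54.58 → +55 mireds.

+55 mireds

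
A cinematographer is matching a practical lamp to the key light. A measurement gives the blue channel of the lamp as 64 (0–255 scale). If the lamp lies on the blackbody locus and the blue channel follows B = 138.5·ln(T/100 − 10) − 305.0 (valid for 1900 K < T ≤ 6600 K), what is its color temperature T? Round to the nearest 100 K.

ln(t − 10) = (64 + 305.0) / 138.5 = 2.6643.
t − 10 = e^2.6643 = 14.357, so t = 24.357.
T = 100·t = 2436 K → 2400 K to the nearest 100 K.

2400 K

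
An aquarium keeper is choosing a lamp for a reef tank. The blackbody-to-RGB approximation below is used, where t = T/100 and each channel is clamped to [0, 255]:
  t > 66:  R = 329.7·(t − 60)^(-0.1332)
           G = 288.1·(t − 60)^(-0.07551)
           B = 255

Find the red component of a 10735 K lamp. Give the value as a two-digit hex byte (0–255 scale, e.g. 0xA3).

t = 10735/100 = 107.35; the t > 66 branch applies.
R = 329.7·(107.35 − 60)^(-0.1332) = 329.7·47.35^(-0.1332) = 329.7·0.59820 = 197.227.
Rounded: 197; in hex, 0xC5.

0xC5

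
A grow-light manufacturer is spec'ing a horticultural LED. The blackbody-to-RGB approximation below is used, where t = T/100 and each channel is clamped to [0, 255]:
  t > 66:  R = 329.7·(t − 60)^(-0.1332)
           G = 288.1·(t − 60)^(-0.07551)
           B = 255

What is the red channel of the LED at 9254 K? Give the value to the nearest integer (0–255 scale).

t = 9254/100 = 92.54; the t > 66 branch applies.
R = 329.7·(92.54 − 60)^(-0.1332) = 329.7·32.54^(-0.1332) = 329.7·0.62885 = 207.331.
Rounded: 207.

207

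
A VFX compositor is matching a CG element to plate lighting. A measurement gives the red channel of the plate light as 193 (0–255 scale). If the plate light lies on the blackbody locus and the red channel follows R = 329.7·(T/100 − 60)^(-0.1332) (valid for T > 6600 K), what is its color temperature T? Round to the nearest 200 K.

(t − 60)^(-0.1332) = 193/329.7 = 0.58538.
t − 60 = 0.58538^(1/-0.1332) = 0.58538^(-7.508) = 55.713, so t = 115.713.
T = 100·t = 11571 K → 11600 K to the nearest 200 K.

11600 K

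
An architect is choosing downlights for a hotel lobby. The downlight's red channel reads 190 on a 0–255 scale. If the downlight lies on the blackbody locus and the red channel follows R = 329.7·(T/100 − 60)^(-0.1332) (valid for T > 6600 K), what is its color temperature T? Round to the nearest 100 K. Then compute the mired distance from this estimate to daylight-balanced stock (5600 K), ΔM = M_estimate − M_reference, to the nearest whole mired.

-97 mireds

(t − 60)^(-0.1332) = 190/329.7 = 0.57628.
t − 60 = 0.57628^(1/-0.1332) = 0.57628^(-7.508) = 62.667, so t = 122.667.
T = 100·t = 12267 K → 12300 K to the nearest 100 K.
M_estimate = 10⁶/12300 = 81.30; M_reference = 10⁶/5600 = 178.57.
ΔM = 81.30 − 178.57 = -97.27 → -97 mireds.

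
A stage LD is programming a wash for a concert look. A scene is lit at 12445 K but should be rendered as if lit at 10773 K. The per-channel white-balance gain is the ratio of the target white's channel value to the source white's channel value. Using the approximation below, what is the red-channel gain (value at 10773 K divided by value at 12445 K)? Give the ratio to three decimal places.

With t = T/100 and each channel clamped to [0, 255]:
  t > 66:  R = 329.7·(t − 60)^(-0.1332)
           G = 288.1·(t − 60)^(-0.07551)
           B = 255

1.041

At 12445 K (t = 124.45):
  R = 329.7·(124.45 − 60)^(-0.1332) = 329.7·64.45^(-0.1332) = 329.7·0.57413 = 189.291.
At 10773 K (t = 107.73):
  R = 329.7·(107.73 − 60)^(-0.1332) = 329.7·47.73^(-0.1332) = 329.7·0.59756 = 197.017.
Gain = 197.017 / 189.291 = 1.0408 → 1.041.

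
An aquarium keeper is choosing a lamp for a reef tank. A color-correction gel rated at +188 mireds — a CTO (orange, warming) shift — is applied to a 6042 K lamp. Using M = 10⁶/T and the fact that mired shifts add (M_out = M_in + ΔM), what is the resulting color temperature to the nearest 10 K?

M_in = 10⁶/6042 = 165.51 mireds.
M_out = 165.51 + (+188) = 353.51 mireds.
T_out = 10⁶/353.51 = 2828.8 K → 2830 K.

2830 K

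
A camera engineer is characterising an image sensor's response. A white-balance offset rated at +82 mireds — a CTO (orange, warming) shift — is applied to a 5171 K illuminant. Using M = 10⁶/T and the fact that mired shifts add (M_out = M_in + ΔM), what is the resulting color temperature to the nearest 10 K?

3630 K

M_in = 10⁶/5171 = 193.39 mireds.
M_out = 193.39 + (+82) = 275.39 mireds.
T_out = 10⁶/275.39 = 3631.3 K → 3630 K.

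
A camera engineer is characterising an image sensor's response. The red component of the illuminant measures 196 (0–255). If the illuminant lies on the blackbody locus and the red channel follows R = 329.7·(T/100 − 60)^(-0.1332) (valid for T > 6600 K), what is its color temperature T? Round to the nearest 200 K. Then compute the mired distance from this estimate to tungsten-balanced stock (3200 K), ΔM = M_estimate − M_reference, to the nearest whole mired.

-222 mireds

(t − 60)^(-0.1332) = 196/329.7 = 0.59448.
t − 60 = 0.59448^(1/-0.1332) = 0.59448^(-7.508) = 49.621, so t = 109.621.
T = 100·t = 10962 K → 11000 K to the nearest 200 K.
M_estimate = 10⁶/11000 = 90.91; M_reference = 10⁶/3200 = 312.50.
ΔM = 90.91 − 312.50 = -221.59 → -222 mireds.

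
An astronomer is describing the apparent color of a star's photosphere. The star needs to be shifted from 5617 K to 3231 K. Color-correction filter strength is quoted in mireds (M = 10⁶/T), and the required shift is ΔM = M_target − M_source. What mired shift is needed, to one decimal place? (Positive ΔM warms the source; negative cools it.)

M_source = 10⁶/5617 = 178.031; M_target = 10⁶/3231 = 309.502.
ΔM = 309.502 − 178.031 = 131.471 → +131.5 mireds, a warming shift.

+131.5 mireds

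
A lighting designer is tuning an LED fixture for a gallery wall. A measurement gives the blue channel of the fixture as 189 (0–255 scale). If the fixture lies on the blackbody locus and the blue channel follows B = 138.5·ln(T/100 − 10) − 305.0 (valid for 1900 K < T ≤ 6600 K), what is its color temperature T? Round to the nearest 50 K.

4550 K

ln(t − 10) = (189 + 305.0) / 138.5 = 3.5668.
t − 10 = e^3.5668 = 35.403, so t = 45.403.
T = 100·t = 4540 K → 4550 K to the nearest 50 K.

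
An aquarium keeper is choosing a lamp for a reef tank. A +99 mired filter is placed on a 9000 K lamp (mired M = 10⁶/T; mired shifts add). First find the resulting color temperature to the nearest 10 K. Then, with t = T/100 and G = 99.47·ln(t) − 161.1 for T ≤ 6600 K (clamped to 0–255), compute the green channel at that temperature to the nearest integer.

M_in = 10⁶/9000 = 111.11; M_out = 111.11 + (+99) = 210.11.
T_out = 10⁶/210.11 = 4759.4 K → 4760 K; t = 47.6.
G = 99.47·ln 47.6 − 161.1 = 99.47·3.8628 − 161.1 = 223.136.
Rounded: 223.

223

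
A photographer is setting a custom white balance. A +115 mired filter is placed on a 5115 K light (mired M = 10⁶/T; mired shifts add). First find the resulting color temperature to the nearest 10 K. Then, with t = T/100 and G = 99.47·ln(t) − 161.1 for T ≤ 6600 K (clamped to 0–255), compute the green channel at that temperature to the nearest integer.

184

M_in = 10⁶/5115 = 195.50; M_out = 195.50 + (+115) = 310.50.
T_out = 10⁶/310.50 = 3220.6 K → 3220 K; t = 32.2.
G = 99.47·ln 32.2 − 161.1 = 99.47·3.4720 − 161.1 = 184.257.
Rounded: 184.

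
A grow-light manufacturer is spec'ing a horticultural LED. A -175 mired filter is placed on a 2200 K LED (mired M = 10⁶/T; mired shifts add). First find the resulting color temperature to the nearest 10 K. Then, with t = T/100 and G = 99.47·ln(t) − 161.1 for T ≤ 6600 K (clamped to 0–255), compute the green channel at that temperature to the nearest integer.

195

M_in = 10⁶/2200 = 454.55; M_out = 454.55 + (-175) = 279.55.
T_out = 10⁶/279.55 = 3577.2 K → 3580 K; t = 35.8.
G = 99.47·ln 35.8 − 161.1 = 99.47·3.5779 − 161.1 = 194.798.
Rounded: 195.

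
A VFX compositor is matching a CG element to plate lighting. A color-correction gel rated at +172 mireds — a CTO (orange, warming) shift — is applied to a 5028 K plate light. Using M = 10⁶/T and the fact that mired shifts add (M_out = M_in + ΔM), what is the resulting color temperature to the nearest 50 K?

M_in = 10⁶/5028 = 198.89 mireds.
M_out = 198.89 + (+172) = 370.89 mireds.
T_out = 10⁶/370.89 = 2696.2 K → 2700 K.

2700 K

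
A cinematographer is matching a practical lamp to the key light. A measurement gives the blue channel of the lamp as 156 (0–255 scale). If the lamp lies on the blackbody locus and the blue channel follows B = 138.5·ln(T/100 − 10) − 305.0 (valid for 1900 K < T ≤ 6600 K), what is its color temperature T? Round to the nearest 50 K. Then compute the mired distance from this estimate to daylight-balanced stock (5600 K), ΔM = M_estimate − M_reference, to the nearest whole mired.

ln(t − 10) = (156 + 305.0) / 138.5 = 3.3285.
t − 10 = e^3.3285 = 27.897, so t = 37.897.
T = 100·t = 3790 K → 3800 K to the nearest 50 K.
M_estimate = 10⁶/3800 = 263.16; M_reference = 10⁶/5600 = 178.57.
ΔM = 263.16 − 178.57 = 84.59 → +85 mireds.

+85 mireds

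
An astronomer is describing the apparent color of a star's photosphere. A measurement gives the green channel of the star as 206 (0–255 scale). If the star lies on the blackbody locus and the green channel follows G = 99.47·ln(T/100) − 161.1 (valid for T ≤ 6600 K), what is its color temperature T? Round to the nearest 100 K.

ln t = (206 + 161.1) / 99.47 = 3.6906.
t = e^3.6906 = 40.067.
T = 100·t = 4007 K → 4000 K to the nearest 100 K.

4000 K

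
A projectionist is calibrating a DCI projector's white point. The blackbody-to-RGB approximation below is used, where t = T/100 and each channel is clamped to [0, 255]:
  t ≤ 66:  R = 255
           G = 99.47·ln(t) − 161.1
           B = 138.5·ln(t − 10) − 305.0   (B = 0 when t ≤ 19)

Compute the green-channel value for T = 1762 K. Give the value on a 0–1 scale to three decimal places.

t = 1762/100 = 17.62; the t ≤ 66 branch applies.
G = 99.47·ln 17.62 − 161.1 = 99.47·2.8690 − 161.1 = 124.283.
On a 0–1 scale: 124.283/255 = 0.4874 → 0.487.

0.487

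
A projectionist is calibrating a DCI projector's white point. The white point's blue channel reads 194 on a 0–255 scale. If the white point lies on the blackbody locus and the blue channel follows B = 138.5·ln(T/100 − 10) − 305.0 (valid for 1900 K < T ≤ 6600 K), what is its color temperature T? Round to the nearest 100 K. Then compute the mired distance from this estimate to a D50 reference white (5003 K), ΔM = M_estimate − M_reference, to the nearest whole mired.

ln(t − 10) = (194 + 305.0) / 138.5 = 3.6029.
t − 10 = e^3.6029 = 36.704, so t = 46.704.
T = 100·t = 4670 K → 4700 K to the nearest 100 K.
M_estimate = 10⁶/4700 = 212.77; M_reference = 10⁶/5003 = 199.88.
ΔM = 212.77 − 199.88 = 12.89 → +13 mireds.

+13 mireds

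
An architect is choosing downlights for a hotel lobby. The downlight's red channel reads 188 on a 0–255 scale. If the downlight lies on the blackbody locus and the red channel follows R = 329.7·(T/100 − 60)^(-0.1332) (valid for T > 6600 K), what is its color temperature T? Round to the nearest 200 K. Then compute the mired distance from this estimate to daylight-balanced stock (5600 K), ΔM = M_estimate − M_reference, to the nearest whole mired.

-100 mireds

(t − 60)^(-0.1332) = 188/329.7 = 0.57022.
t − 60 = 0.57022^(1/-0.1332) = 0.57022^(-7.508) = 67.848, so t = 127.848.
T = 100·t = 12785 K → 12800 K to the nearest 200 K.
M_estimate = 10⁶/12800 = 78.12; M_reference = 10⁶/5600 = 178.57.
ΔM = 78.12 − 178.57 = -100.45 → -100 mireds.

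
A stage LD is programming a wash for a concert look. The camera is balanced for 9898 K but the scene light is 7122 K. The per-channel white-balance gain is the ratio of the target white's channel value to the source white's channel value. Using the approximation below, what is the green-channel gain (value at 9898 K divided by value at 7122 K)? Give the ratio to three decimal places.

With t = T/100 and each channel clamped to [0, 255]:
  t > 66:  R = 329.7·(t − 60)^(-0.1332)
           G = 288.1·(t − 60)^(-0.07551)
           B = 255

0.910

At 7122 K (t = 71.22):
  G = 288.1·(71.22 − 60)^(-0.07551) = 288.1·11.22^(-0.07551) = 288.1·0.83313 = 240.026.
At 9898 K (t = 98.98):
  G = 288.1·(98.98 − 60)^(-0.07551) = 288.1·38.98^(-0.07551) = 288.1·0.75836 = 218.484.
Gain = 218.484 / 240.026 = 0.9102 → 0.910.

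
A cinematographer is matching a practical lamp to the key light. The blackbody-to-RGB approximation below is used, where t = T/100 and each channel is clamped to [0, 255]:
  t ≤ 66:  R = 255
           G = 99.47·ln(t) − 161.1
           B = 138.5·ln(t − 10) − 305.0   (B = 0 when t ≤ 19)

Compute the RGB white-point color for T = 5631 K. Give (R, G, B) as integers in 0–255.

(255, 240, 226)

t = 5631/100 = 56.31; the t ≤ 66 branch applies.
R = 255 by definition for t ≤ 66.
G = 99.47·ln 56.31 − 161.1 = 99.47·4.0309 − 161.1 = 239.851.
B = 138.5·ln(56.31 − 10) − 305.0 = 138.5·ln 46.31 − 305.0 = 138.5·3.8354 − 305.0 = 226.197.
Rounded: (255, 240, 226).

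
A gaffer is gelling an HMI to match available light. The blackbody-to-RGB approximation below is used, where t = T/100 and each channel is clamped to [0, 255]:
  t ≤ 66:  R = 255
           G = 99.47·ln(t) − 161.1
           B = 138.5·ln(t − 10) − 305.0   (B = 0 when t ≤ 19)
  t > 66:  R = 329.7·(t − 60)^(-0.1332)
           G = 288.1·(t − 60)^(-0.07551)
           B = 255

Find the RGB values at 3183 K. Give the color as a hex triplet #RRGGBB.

#FFB77A

t = 3183/100 = 31.83; the t ≤ 66 branch applies.
R = 255 by definition for t ≤ 66.
G = 99.47·ln 31.83 − 161.1 = 99.47·3.4604 − 161.1 = 183.107.
B = 138.5·ln(31.83 − 10) − 305.0 = 138.5·ln 21.83 − 305.0 = 138.5·3.0833 − 305.0 = 122.035.
Rounded: (255, 183, 122).
In hex: #FFB77A.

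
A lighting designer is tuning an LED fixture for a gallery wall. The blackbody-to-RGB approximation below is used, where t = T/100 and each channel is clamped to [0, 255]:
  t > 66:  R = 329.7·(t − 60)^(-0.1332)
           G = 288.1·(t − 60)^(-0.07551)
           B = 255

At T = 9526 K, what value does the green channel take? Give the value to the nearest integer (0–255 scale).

t = 9526/100 = 95.26; the t > 66 branch applies.
G = 288.1·(95.26 − 60)^(-0.07551) = 288.1·35.26^(-0.07551) = 288.1·0.76413 = 220.145.
Rounded: 220.

220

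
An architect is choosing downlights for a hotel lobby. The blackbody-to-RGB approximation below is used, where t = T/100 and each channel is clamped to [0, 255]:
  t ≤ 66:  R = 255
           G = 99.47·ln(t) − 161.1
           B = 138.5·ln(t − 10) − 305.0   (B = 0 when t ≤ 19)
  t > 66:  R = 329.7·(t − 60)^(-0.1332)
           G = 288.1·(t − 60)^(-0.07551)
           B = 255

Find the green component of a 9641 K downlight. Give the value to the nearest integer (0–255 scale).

220

t = 9641/100 = 96.41; the t > 66 branch applies.
G = 288.1·(96.41 − 60)^(-0.07551) = 288.1·36.41^(-0.07551) = 288.1·0.76228 = 219.612.
Rounded: 220.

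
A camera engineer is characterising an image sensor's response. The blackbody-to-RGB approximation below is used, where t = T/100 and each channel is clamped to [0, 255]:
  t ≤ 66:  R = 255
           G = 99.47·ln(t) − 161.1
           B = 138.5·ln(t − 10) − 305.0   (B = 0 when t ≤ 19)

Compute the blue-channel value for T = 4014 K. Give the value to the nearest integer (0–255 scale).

t = 4014/100 = 40.14; the t ≤ 66 branch applies.
B = 138.5·ln(40.14 − 10) − 305.0 = 138.5·ln 30.14 − 305.0 = 138.5·3.4059 − 305.0 = 166.711.
Rounded: 167.

167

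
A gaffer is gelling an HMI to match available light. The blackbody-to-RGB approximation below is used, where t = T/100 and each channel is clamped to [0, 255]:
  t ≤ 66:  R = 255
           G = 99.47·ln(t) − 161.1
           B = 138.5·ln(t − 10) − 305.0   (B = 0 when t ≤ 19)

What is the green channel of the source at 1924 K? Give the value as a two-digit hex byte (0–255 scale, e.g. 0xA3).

t = 1924/100 = 19.24; the t ≤ 66 branch applies.
G = 99.47·ln 19.24 − 161.1 = 99.47·2.9570 − 161.1 = 133.032.
Rounded: 133; in hex, 0x85.

0x85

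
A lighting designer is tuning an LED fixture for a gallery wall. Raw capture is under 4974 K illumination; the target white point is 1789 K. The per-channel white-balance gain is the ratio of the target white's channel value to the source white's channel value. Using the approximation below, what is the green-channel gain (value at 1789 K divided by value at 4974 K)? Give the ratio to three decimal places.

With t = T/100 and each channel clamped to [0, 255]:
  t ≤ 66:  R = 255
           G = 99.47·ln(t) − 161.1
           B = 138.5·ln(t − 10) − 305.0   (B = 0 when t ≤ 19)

0.553

At 4974 K (t = 49.74):
  G = 99.47·ln 49.74 − 161.1 = 99.47·3.9068 − 161.1 = 227.510.
At 1789 K (t = 17.89):
  G = 99.47·ln 17.89 − 161.1 = 99.47·2.8842 − 161.1 = 125.796.
Gain = 125.796 / 227.510 = 0.5529 → 0.553.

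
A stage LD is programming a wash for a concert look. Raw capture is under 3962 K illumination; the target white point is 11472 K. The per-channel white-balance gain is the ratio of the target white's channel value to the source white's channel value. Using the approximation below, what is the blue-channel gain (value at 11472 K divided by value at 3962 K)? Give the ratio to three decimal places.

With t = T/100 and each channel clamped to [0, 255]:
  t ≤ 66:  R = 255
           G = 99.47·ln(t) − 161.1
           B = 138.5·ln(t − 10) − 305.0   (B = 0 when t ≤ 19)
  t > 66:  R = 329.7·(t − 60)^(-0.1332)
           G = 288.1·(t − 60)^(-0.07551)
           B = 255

1.552

At 3962 K (t = 39.62):
  B = 138.5·ln(39.62 − 10) − 305.0 = 138.5·ln 29.62 − 305.0 = 138.5·3.3884 − 305.0 = 164.300.
At 11472 K (t = 114.72):
  B = 255 by definition for t > 66.
Gain = 255.000 / 164.300 = 1.5520 → 1.552.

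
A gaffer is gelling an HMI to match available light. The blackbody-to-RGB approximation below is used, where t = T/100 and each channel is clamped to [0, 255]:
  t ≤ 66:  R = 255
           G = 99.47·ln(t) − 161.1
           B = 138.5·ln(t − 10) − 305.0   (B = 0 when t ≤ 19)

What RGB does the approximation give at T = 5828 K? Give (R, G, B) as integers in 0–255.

t = 5828/100 = 58.28; the t ≤ 66 branch applies.
R = 255 by definition for t ≤ 66.
G = 99.47·ln 58.28 − 161.1 = 99.47·4.0653 − 161.1 = 243.271.
B = 138.5·ln(58.28 − 10) − 305.0 = 138.5·ln 48.28 − 305.0 = 138.5·3.8770 − 305.0 = 231.967.
Rounded: (255, 243, 232).

(255, 243, 232)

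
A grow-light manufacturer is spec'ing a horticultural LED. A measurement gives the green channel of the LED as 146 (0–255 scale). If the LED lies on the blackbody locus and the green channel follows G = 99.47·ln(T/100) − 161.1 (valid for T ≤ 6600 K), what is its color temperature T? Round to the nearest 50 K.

ln t = (146 + 161.1) / 99.47 = 3.0874.
t = e^3.0874 = 21.919.
T = 100·t = 2192 K → 2200 K to the nearest 50 K.

2200 K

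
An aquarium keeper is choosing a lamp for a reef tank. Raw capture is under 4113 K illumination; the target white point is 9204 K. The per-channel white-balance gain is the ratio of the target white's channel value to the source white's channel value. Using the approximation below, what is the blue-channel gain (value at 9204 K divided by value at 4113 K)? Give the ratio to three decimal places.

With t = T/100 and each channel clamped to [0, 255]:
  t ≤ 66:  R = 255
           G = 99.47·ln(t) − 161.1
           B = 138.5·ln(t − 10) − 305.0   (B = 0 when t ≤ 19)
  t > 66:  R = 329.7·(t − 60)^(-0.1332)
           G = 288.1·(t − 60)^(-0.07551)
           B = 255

At 4113 K (t = 41.13):
  B = 138.5·ln(41.13 − 10) − 305.0 = 138.5·ln 31.13 − 305.0 = 138.5·3.4382 − 305.0 = 171.187.
At 9204 K (t = 92.04):
  B = 255 by definition for t > 66.
Gain = 255.000 / 171.187 = 1.4896 → 1.490.

1.490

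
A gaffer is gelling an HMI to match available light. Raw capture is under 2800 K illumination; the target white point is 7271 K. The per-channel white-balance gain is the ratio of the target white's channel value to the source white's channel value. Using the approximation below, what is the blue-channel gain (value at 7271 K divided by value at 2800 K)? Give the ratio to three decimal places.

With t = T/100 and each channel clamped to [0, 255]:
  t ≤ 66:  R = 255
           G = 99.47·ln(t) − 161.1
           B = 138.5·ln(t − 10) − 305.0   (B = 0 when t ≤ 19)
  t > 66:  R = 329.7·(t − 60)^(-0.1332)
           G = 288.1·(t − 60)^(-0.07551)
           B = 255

At 2800 K (t = 28):
  B = 138.5·ln(28 − 10) − 305.0 = 138.5·ln 18 − 305.0 = 138.5·2.8904 − 305.0 = 95.316.
At 7271 K (t = 72.71):
  B = 255 by definition for t > 66.
Gain = 255.000 / 95.316 = 2.6753 → 2.675.

2.675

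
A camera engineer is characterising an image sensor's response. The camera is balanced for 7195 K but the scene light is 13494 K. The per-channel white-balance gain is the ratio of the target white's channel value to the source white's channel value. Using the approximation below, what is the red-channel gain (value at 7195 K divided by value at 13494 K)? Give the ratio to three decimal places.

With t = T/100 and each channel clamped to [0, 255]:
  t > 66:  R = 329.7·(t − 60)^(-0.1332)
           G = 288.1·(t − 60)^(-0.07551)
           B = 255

1.277

At 13494 K (t = 134.94):
  R = 329.7·(134.94 − 60)^(-0.1332) = 329.7·74.94^(-0.1332) = 329.7·0.56271 = 185.527.
At 7195 K (t = 71.95):
  R = 329.7·(71.95 − 60)^(-0.1332) = 329.7·11.95^(-0.1332) = 329.7·0.71861 = 236.926.
Gain = 236.926 / 185.527 = 1.2770 → 1.277.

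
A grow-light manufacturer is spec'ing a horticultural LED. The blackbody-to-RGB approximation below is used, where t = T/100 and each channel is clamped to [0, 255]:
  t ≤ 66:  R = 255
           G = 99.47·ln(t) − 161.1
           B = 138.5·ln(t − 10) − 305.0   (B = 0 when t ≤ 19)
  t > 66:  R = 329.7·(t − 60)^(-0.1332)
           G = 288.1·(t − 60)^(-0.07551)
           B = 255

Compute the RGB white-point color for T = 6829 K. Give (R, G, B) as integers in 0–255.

t = 6829/100 = 68.29; the t > 66 branch applies.
R = 329.7·(68.29 − 60)^(-0.1332) = 329.7·8.29^(-0.1332) = 329.7·0.75448 = 248.753.
G = 288.1·(68.29 − 60)^(-0.07551) = 288.1·8.29^(-0.07551) = 288.1·0.85239 = 245.574.
B = 255 by definition for t > 66.
Rounded: (249, 246, 255).

(249, 246, 255)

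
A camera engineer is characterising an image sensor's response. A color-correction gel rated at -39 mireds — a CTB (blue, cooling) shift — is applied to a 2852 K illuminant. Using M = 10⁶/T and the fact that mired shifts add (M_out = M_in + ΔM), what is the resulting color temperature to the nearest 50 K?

M_in = 10⁶/2852 = 350.63 mireds.
M_out = 350.63 + (-39) = 311.63 mireds.
T_out = 10⁶/311.63 = 3208.9 K → 3200 K.

3200 K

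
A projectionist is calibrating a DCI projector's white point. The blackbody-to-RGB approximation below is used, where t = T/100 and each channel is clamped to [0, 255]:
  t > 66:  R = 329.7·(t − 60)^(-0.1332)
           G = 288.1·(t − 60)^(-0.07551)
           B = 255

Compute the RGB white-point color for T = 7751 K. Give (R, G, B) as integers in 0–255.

(225, 232, 255)

t = 7751/100 = 77.51; the t > 66 branch applies.
R = 329.7·(77.51 − 60)^(-0.1332) = 329.7·17.51^(-0.1332) = 329.7·0.68296 = 225.171.
G = 288.1·(77.51 − 60)^(-0.07551) = 288.1·17.51^(-0.07551) = 288.1·0.80560 = 232.093.
B = 255 by definition for t > 66.
Rounded: (225, 232, 255).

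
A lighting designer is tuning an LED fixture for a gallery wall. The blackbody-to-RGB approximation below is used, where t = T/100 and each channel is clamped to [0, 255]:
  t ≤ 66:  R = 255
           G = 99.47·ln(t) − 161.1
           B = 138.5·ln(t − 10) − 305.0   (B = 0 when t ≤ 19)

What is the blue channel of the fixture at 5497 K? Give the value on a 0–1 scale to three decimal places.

0.871

t = 5497/100 = 54.97; the t ≤ 66 branch applies.
B = 138.5·ln(54.97 − 10) − 305.0 = 138.5·ln 44.97 − 305.0 = 138.5·3.8060 − 305.0 = 222.130.
On a 0–1 scale: 222.130/255 = 0.8711 → 0.871.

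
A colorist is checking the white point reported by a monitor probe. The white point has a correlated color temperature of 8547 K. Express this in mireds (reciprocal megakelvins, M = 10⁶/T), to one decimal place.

M = 10⁶ / 8547 = 117.000 → 117.0 mireds.

117.0 mireds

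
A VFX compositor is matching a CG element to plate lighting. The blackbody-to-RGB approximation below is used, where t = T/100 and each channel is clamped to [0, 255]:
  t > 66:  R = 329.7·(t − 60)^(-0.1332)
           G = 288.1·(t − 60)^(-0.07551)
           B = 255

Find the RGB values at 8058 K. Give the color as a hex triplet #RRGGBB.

#DCE5FF

t = 8058/100 = 80.58; the t > 66 branch applies.
R = 329.7·(80.58 − 60)^(-0.1332) = 329.7·20.58^(-0.1332) = 329.7·0.66842 = 220.378.
G = 288.1·(80.58 − 60)^(-0.07551) = 288.1·20.58^(-0.07551) = 288.1·0.79583 = 229.279.
B = 255 by definition for t > 66.
Rounded: (220, 229, 255).
In hex: #DCE5FF.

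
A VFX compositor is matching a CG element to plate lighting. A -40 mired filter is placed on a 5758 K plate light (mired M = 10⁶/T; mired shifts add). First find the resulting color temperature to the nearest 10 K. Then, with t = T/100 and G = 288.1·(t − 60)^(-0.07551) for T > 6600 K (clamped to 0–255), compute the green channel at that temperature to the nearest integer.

M_in = 10⁶/5758 = 173.67; M_out = 173.67 + (-40) = 133.67.
T_out = 10⁶/133.67 = 7481.0 K → 7480 K; t = 74.8.
G = 288.1·(74.8 − 60)^(-0.07551) = 288.1·14.8^(-0.07551) = 288.1·0.81589 = 235.059.
Rounded: 235.

235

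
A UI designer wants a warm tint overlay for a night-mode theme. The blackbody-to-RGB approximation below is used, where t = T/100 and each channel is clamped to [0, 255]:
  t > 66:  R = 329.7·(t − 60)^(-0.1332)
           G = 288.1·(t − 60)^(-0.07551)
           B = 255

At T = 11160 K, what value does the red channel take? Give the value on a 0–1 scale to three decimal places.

0.765

t = 11160/100 = 111.6; the t > 66 branch applies.
R = 329.7·(111.6 − 60)^(-0.1332) = 329.7·51.6^(-0.1332) = 329.7·0.59139 = 194.982.
On a 0–1 scale: 194.982/255 = 0.7646 → 0.765.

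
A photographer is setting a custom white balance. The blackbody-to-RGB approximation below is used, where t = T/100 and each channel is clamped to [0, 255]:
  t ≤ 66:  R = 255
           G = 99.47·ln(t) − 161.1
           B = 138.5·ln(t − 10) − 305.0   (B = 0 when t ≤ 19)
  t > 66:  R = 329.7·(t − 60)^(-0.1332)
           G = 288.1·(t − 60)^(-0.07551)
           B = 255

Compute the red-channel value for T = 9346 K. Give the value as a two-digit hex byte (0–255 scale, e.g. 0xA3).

0xCF

t = 9346/100 = 93.46; the t > 66 branch applies.
R = 329.7·(93.46 − 60)^(-0.1332) = 329.7·33.46^(-0.1332) = 329.7·0.62652 = 206.563.
Rounded: 207; in hex, 0xCF.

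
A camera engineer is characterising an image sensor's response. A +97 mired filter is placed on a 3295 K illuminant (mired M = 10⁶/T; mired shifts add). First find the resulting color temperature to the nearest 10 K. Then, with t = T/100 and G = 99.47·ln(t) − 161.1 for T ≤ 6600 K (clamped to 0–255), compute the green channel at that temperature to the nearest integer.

159

M_in = 10⁶/3295 = 303.49; M_out = 303.49 + (+97) = 400.49.
T_out = 10⁶/400.49 = 2496.9 K → 2500 K; t = 25.
G = 99.47·ln 25 − 161.1 = 99.47·3.2189 − 161.1 = 159.082.
Rounded: 159.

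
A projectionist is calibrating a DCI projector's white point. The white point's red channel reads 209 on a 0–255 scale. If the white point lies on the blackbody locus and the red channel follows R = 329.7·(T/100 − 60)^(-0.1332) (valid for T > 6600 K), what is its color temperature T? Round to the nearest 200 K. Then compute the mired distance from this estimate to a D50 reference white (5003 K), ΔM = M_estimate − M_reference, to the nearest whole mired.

(t − 60)^(-0.1332) = 209/329.7 = 0.63391.
t − 60 = 0.63391^(1/-0.1332) = 0.63391^(-7.508) = 30.639, so t = 90.639.
T = 100·t = 9064 K → 9000 K to the nearest 200 K.
M_estimate = 10⁶/9000 = 111.11; M_reference = 10⁶/5003 = 199.88.
ΔM = 111.11 − 199.88 = -88.77 → -89 mireds.

-89 mireds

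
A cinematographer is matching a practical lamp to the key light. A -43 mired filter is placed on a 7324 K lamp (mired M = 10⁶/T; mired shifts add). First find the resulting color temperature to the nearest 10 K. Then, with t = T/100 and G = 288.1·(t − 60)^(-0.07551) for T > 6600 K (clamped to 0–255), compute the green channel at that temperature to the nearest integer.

215

M_in = 10⁶/7324 = 136.54; M_out = 136.54 + (-43) = 93.54.
T_out = 10⁶/93.54 = 10690.9 K → 10690 K; t = 106.9.
G = 288.1·(106.9 − 60)^(-0.07551) = 288.1·46.9^(-0.07551) = 288.1·0.74784 = 215.453.
Rounded: 215.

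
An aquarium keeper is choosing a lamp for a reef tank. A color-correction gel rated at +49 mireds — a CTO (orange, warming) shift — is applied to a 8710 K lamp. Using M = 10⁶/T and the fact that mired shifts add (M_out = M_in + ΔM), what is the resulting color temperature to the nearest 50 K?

6100 K

M_in = 10⁶/8710 = 114.81 mireds.
M_out = 114.81 + (+49) = 163.81 mireds.
T_out = 10⁶/163.81 = 6104.6 K → 6100 K.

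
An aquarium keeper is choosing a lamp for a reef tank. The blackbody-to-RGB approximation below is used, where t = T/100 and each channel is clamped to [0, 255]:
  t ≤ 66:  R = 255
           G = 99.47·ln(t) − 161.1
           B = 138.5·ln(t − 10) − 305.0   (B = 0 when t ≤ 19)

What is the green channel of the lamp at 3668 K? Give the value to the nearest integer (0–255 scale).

197

t = 3668/100 = 36.68; the t ≤ 66 branch applies.
G = 99.47·ln 36.68 − 161.1 = 99.47·3.6022 − 161.1 = 197.214.
Rounded: 197.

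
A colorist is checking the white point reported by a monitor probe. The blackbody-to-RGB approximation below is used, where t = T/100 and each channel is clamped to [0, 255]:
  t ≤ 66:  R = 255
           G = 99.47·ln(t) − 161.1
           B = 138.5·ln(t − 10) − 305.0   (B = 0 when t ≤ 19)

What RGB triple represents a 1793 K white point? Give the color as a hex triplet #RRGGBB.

#FF7E00

t = 1793/100 = 17.93; the t ≤ 66 branch applies.
R = 255 by definition for t ≤ 66.
G = 99.47·ln 17.93 − 161.1 = 99.47·2.8865 − 161.1 = 126.018.
t = 17.93 ≤ 19, so B = 0.
Rounded: (255, 126, 0).
In hex: #FF7E00.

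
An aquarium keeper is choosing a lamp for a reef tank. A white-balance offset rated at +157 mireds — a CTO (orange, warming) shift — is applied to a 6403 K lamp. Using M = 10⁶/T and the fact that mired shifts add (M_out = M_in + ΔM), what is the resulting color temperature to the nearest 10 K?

M_in = 10⁶/6403 = 156.18 mireds.
M_out = 156.18 + (+157) = 313.18 mireds.
T_out = 10⁶/313.18 = 3193.1 K → 3190 K.

3190 K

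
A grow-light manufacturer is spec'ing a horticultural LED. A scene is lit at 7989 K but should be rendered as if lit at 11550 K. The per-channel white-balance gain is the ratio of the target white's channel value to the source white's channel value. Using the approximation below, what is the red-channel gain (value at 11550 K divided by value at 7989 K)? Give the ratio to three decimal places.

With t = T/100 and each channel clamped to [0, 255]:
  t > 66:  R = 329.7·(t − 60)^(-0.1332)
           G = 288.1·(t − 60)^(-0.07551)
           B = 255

At 7989 K (t = 79.89):
  R = 329.7·(79.89 − 60)^(-0.1332) = 329.7·19.89^(-0.1332) = 329.7·0.67146 = 221.381.
At 11550 K (t = 115.5):
  R = 329.7·(115.5 − 60)^(-0.1332) = 329.7·55.5^(-0.1332) = 329.7·0.58568 = 193.099.
Gain = 193.099 / 221.381 = 0.8722 → 0.872.

0.872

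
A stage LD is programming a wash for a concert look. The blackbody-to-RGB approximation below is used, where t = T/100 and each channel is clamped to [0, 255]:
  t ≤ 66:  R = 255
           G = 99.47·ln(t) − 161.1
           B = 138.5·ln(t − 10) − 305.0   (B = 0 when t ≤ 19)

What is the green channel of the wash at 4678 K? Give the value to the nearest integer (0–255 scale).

221

t = 4678/100 = 46.78; the t ≤ 66 branch applies.
G = 99.47·ln 46.78 − 161.1 = 99.47·3.8455 − 161.1 = 221.407.
Rounded: 221.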